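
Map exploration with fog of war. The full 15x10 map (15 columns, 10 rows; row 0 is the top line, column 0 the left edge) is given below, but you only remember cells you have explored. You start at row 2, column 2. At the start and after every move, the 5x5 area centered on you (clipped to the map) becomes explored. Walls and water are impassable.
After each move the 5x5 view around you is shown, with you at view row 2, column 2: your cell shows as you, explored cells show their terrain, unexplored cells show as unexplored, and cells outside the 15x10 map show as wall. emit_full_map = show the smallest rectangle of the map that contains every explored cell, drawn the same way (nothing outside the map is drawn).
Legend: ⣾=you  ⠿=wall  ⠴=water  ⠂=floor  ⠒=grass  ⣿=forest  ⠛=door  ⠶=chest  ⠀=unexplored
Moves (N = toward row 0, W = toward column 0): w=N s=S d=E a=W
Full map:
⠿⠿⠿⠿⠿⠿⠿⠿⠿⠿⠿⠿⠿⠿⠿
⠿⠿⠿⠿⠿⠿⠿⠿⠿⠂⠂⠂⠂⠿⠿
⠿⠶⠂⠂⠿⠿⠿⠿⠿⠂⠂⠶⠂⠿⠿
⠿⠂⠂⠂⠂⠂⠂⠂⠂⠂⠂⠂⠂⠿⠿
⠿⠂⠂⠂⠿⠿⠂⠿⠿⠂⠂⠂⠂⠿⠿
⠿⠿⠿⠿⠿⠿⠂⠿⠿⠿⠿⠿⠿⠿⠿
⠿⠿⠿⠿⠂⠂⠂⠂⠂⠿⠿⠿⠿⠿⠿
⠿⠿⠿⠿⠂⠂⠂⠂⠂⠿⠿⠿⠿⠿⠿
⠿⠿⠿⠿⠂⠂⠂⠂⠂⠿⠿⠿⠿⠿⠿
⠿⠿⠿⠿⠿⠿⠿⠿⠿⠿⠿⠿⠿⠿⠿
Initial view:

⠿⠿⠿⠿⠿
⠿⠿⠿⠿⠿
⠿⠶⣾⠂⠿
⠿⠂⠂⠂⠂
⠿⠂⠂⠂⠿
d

⠿⠿⠿⠿⠿
⠿⠿⠿⠿⠿
⠶⠂⣾⠿⠿
⠂⠂⠂⠂⠂
⠂⠂⠂⠿⠿

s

⠿⠿⠿⠿⠿
⠶⠂⠂⠿⠿
⠂⠂⣾⠂⠂
⠂⠂⠂⠿⠿
⠿⠿⠿⠿⠿

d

⠿⠿⠿⠿⠿
⠂⠂⠿⠿⠿
⠂⠂⣾⠂⠂
⠂⠂⠿⠿⠂
⠿⠿⠿⠿⠂

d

⠿⠿⠿⠿⠿
⠂⠿⠿⠿⠿
⠂⠂⣾⠂⠂
⠂⠿⠿⠂⠿
⠿⠿⠿⠂⠿

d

⠿⠿⠿⠿⠿
⠿⠿⠿⠿⠿
⠂⠂⣾⠂⠂
⠿⠿⠂⠿⠿
⠿⠿⠂⠿⠿

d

⠿⠿⠿⠿⠂
⠿⠿⠿⠿⠂
⠂⠂⣾⠂⠂
⠿⠂⠿⠿⠂
⠿⠂⠿⠿⠿

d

⠿⠿⠿⠂⠂
⠿⠿⠿⠂⠂
⠂⠂⣾⠂⠂
⠂⠿⠿⠂⠂
⠂⠿⠿⠿⠿

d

⠿⠿⠂⠂⠂
⠿⠿⠂⠂⠶
⠂⠂⣾⠂⠂
⠿⠿⠂⠂⠂
⠿⠿⠿⠿⠿

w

⠿⠿⠿⠿⠿
⠿⠿⠂⠂⠂
⠿⠿⣾⠂⠶
⠂⠂⠂⠂⠂
⠿⠿⠂⠂⠂

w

⠿⠿⠿⠿⠿
⠿⠿⠿⠿⠿
⠿⠿⣾⠂⠂
⠿⠿⠂⠂⠶
⠂⠂⠂⠂⠂

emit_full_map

⠿⠿⠿⠿⠿⠿⠀⠿⠿⠿⠿⠿
⠿⠿⠿⠿⠿⠿⠿⠿⠿⣾⠂⠂
⠿⠶⠂⠂⠿⠿⠿⠿⠿⠂⠂⠶
⠿⠂⠂⠂⠂⠂⠂⠂⠂⠂⠂⠂
⠿⠂⠂⠂⠿⠿⠂⠿⠿⠂⠂⠂
⠀⠿⠿⠿⠿⠿⠂⠿⠿⠿⠿⠿

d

⠿⠿⠿⠿⠿
⠿⠿⠿⠿⠿
⠿⠂⣾⠂⠂
⠿⠂⠂⠶⠂
⠂⠂⠂⠂⠂

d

⠿⠿⠿⠿⠿
⠿⠿⠿⠿⠿
⠂⠂⣾⠂⠿
⠂⠂⠶⠂⠿
⠂⠂⠂⠂⠿

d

⠿⠿⠿⠿⠿
⠿⠿⠿⠿⠿
⠂⠂⣾⠿⠿
⠂⠶⠂⠿⠿
⠂⠂⠂⠿⠿

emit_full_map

⠿⠿⠿⠿⠿⠿⠀⠿⠿⠿⠿⠿⠿⠿⠿
⠿⠿⠿⠿⠿⠿⠿⠿⠿⠂⠂⠂⣾⠿⠿
⠿⠶⠂⠂⠿⠿⠿⠿⠿⠂⠂⠶⠂⠿⠿
⠿⠂⠂⠂⠂⠂⠂⠂⠂⠂⠂⠂⠂⠿⠿
⠿⠂⠂⠂⠿⠿⠂⠿⠿⠂⠂⠂⠀⠀⠀
⠀⠿⠿⠿⠿⠿⠂⠿⠿⠿⠿⠿⠀⠀⠀


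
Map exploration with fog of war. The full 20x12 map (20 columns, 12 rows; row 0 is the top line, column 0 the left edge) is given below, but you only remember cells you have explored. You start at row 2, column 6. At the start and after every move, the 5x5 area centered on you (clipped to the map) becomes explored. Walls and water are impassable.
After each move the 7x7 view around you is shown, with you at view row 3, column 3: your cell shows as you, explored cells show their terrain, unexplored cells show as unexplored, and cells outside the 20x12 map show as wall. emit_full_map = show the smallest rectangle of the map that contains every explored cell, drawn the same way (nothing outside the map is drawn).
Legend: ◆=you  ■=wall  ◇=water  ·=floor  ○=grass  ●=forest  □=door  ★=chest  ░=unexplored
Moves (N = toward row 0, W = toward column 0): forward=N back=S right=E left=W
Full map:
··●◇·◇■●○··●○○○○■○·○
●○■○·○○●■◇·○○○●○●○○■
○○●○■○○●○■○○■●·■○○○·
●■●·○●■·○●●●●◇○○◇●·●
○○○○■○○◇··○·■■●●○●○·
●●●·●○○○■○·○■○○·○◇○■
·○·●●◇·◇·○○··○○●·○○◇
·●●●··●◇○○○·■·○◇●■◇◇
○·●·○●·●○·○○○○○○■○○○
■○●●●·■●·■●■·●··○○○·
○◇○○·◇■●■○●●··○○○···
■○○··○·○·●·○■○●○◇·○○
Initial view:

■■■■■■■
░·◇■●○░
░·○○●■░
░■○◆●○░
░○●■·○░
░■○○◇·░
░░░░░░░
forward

■■■■■■■
■■■■■■■
░·◇■●○░
░·○◆●■░
░■○○●○░
░○●■·○░
░■○○◇·░

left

■■■■■■■
■■■■■■■
░◇·◇■●○
░○·◆○●■
░○■○○●○
░·○●■·○
░░■○○◇·

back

■■■■■■■
░◇·◇■●○
░○·○○●■
░○■◆○●○
░·○●■·○
░○■○○◇·
░░░░░░░

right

■■■■■■■
◇·◇■●○░
○·○○●■░
○■○◆●○░
·○●■·○░
○■○○◇·░
░░░░░░░

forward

■■■■■■■
■■■■■■■
◇·◇■●○░
○·○◆●■░
○■○○●○░
·○●■·○░
○■○○◇·░

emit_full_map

◇·◇■●○
○·○◆●■
○■○○●○
·○●■·○
○■○○◇·

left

■■■■■■■
■■■■■■■
░◇·◇■●○
░○·◆○●■
░○■○○●○
░·○●■·○
░○■○○◇·

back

■■■■■■■
░◇·◇■●○
░○·○○●■
░○■◆○●○
░·○●■·○
░○■○○◇·
░░░░░░░

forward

■■■■■■■
■■■■■■■
░◇·◇■●○
░○·◆○●■
░○■○○●○
░·○●■·○
░○■○○◇·

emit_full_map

◇·◇■●○
○·◆○●■
○■○○●○
·○●■·○
○■○○◇·


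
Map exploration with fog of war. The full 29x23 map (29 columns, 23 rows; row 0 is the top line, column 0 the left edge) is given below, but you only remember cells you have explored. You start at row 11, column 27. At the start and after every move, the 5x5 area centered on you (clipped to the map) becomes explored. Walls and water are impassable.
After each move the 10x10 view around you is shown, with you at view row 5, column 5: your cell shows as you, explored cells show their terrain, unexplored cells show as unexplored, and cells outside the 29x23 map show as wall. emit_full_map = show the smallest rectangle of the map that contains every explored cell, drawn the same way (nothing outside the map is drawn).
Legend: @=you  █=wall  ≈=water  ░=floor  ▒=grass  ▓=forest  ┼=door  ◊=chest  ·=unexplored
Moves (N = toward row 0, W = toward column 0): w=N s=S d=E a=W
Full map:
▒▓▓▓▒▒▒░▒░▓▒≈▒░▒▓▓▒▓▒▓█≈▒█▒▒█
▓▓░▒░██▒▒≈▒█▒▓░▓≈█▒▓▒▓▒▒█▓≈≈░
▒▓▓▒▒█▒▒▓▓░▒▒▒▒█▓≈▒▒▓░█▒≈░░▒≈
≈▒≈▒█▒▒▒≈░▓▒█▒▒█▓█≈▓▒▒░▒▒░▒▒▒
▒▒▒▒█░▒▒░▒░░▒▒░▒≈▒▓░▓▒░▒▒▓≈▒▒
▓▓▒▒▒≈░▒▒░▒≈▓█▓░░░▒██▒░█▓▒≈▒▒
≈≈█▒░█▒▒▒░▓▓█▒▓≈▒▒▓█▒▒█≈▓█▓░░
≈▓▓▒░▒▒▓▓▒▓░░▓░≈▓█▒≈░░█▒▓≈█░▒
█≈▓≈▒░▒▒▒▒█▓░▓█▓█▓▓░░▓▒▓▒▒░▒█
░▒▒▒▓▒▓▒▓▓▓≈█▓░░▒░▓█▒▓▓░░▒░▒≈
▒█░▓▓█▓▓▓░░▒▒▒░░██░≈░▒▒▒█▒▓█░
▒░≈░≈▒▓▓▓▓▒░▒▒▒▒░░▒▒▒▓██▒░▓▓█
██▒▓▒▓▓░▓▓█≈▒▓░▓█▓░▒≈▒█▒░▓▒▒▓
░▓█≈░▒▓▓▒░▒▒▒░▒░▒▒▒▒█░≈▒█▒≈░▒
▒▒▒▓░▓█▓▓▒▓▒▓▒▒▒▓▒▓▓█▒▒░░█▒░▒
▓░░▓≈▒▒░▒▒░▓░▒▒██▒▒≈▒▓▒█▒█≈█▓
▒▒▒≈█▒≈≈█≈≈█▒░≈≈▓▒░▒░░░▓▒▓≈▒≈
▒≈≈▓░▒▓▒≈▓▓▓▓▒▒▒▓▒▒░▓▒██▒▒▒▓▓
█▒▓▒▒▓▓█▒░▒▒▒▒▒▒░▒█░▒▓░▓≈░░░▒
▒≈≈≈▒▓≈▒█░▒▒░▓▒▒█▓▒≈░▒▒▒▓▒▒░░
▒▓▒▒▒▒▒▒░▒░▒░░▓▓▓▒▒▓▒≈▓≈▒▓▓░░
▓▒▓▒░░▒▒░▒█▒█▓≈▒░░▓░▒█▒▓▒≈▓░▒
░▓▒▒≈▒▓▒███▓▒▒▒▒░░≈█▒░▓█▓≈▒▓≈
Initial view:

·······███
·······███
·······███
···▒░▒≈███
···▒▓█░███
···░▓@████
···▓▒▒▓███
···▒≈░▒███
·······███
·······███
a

········██
········██
········██
···░▒░▒≈██
···█▒▓█░██
···▒░@▓███
···░▓▒▒▓██
···█▒≈░▒██
········██
········██

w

········██
········██
········██
···▒▒░▒███
···░▒░▒≈██
···█▒@█░██
···▒░▓▓███
···░▓▒▒▓██
···█▒≈░▒██
········██

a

·········█
·········█
·········█
···▓▒▒░▒██
···░░▒░▒≈█
···▒█@▓█░█
···█▒░▓▓██
···▒░▓▒▒▓█
····█▒≈░▒█
·········█

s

·········█
·········█
···▓▒▒░▒██
···░░▒░▒≈█
···▒█▒▓█░█
···█▒@▓▓██
···▒░▓▒▒▓█
···▒█▒≈░▒█
·········█
·········█

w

·········█
·········█
·········█
···▓▒▒░▒██
···░░▒░▒≈█
···▒█@▓█░█
···█▒░▓▓██
···▒░▓▒▒▓█
···▒█▒≈░▒█
·········█

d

········██
········██
········██
··▓▒▒░▒███
··░░▒░▒≈██
··▒█▒@█░██
··█▒░▓▓███
··▒░▓▒▒▓██
··▒█▒≈░▒██
········██

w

········██
········██
········██
···▓≈█░▒██
··▓▒▒░▒███
··░░▒@▒≈██
··▒█▒▓█░██
··█▒░▓▓███
··▒░▓▒▒▓██
··▒█▒≈░▒██

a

·········█
·········█
·········█
···▒▓≈█░▒█
···▓▒▒░▒██
···░░@░▒≈█
···▒█▒▓█░█
···█▒░▓▓██
···▒░▓▒▒▓█
···▒█▒≈░▒█

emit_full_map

▒▓≈█░▒
▓▒▒░▒█
░░@░▒≈
▒█▒▓█░
█▒░▓▓█
▒░▓▒▒▓
▒█▒≈░▒

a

··········
··········
··········
···█▒▓≈█░▒
···▒▓▒▒░▒█
···▓░@▒░▒≈
···▒▒█▒▓█░
···██▒░▓▓█
····▒░▓▒▒▓
····▒█▒≈░▒

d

·········█
·········█
·········█
··█▒▓≈█░▒█
··▒▓▒▒░▒██
··▓░░@░▒≈█
··▒▒█▒▓█░█
··██▒░▓▓██
···▒░▓▒▒▓█
···▒█▒≈░▒█

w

·········█
·········█
·········█
···≈▓█▓░·█
··█▒▓≈█░▒█
··▒▓▒@░▒██
··▓░░▒░▒≈█
··▒▒█▒▓█░█
··██▒░▓▓██
···▒░▓▒▒▓█

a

··········
··········
··········
···█≈▓█▓░·
···█▒▓≈█░▒
···▒▓@▒░▒█
···▓░░▒░▒≈
···▒▒█▒▓█░
···██▒░▓▓█
····▒░▓▒▒▓

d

·········█
·········█
·········█
··█≈▓█▓░·█
··█▒▓≈█░▒█
··▒▓▒@░▒██
··▓░░▒░▒≈█
··▒▒█▒▓█░█
··██▒░▓▓██
···▒░▓▒▒▓█

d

········██
········██
········██
·█≈▓█▓░░██
·█▒▓≈█░▒██
·▒▓▒▒@▒███
·▓░░▒░▒≈██
·▒▒█▒▓█░██
·██▒░▓▓███
··▒░▓▒▒▓██

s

········██
········██
·█≈▓█▓░░██
·█▒▓≈█░▒██
·▒▓▒▒░▒███
·▓░░▒@▒≈██
·▒▒█▒▓█░██
·██▒░▓▓███
··▒░▓▒▒▓██
··▒█▒≈░▒██

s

········██
·█≈▓█▓░░██
·█▒▓≈█░▒██
·▒▓▒▒░▒███
·▓░░▒░▒≈██
·▒▒█▒@█░██
·██▒░▓▓███
··▒░▓▒▒▓██
··▒█▒≈░▒██
········██

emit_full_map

█≈▓█▓░░
█▒▓≈█░▒
▒▓▒▒░▒█
▓░░▒░▒≈
▒▒█▒@█░
██▒░▓▓█
·▒░▓▒▒▓
·▒█▒≈░▒

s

·█≈▓█▓░░██
·█▒▓≈█░▒██
·▒▓▒▒░▒███
·▓░░▒░▒≈██
·▒▒█▒▓█░██
·██▒░@▓███
··▒░▓▒▒▓██
··▒█▒≈░▒██
········██
········██

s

·█▒▓≈█░▒██
·▒▓▒▒░▒███
·▓░░▒░▒≈██
·▒▒█▒▓█░██
·██▒░▓▓███
··▒░▓@▒▓██
··▒█▒≈░▒██
···░█▒░▒██
········██
········██

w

·█≈▓█▓░░██
·█▒▓≈█░▒██
·▒▓▒▒░▒███
·▓░░▒░▒≈██
·▒▒█▒▓█░██
·██▒░@▓███
··▒░▓▒▒▓██
··▒█▒≈░▒██
···░█▒░▒██
········██

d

█≈▓█▓░░███
█▒▓≈█░▒███
▒▓▒▒░▒████
▓░░▒░▒≈███
▒▒█▒▓█░███
██▒░▓@████
·▒░▓▒▒▓███
·▒█▒≈░▒███
··░█▒░▒███
·······███

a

·█≈▓█▓░░██
·█▒▓≈█░▒██
·▒▓▒▒░▒███
·▓░░▒░▒≈██
·▒▒█▒▓█░██
·██▒░@▓███
··▒░▓▒▒▓██
··▒█▒≈░▒██
···░█▒░▒██
········██

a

··█≈▓█▓░░█
··█▒▓≈█░▒█
··▒▓▒▒░▒██
··▓░░▒░▒≈█
··▒▒█▒▓█░█
··██▒@▓▓██
···▒░▓▒▒▓█
···▒█▒≈░▒█
····░█▒░▒█
·········█

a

···█≈▓█▓░░
···█▒▓≈█░▒
···▒▓▒▒░▒█
···▓░░▒░▒≈
···▒▒█▒▓█░
···██@░▓▓█
···█▒░▓▒▒▓
···≈▒█▒≈░▒
·····░█▒░▒
··········

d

··█≈▓█▓░░█
··█▒▓≈█░▒█
··▒▓▒▒░▒██
··▓░░▒░▒≈█
··▒▒█▒▓█░█
··██▒@▓▓██
··█▒░▓▒▒▓█
··≈▒█▒≈░▒█
····░█▒░▒█
·········█

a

···█≈▓█▓░░
···█▒▓≈█░▒
···▒▓▒▒░▒█
···▓░░▒░▒≈
···▒▒█▒▓█░
···██@░▓▓█
···█▒░▓▒▒▓
···≈▒█▒≈░▒
·····░█▒░▒
··········

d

··█≈▓█▓░░█
··█▒▓≈█░▒█
··▒▓▒▒░▒██
··▓░░▒░▒≈█
··▒▒█▒▓█░█
··██▒@▓▓██
··█▒░▓▒▒▓█
··≈▒█▒≈░▒█
····░█▒░▒█
·········█

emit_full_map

█≈▓█▓░░
█▒▓≈█░▒
▒▓▒▒░▒█
▓░░▒░▒≈
▒▒█▒▓█░
██▒@▓▓█
█▒░▓▒▒▓
≈▒█▒≈░▒
··░█▒░▒


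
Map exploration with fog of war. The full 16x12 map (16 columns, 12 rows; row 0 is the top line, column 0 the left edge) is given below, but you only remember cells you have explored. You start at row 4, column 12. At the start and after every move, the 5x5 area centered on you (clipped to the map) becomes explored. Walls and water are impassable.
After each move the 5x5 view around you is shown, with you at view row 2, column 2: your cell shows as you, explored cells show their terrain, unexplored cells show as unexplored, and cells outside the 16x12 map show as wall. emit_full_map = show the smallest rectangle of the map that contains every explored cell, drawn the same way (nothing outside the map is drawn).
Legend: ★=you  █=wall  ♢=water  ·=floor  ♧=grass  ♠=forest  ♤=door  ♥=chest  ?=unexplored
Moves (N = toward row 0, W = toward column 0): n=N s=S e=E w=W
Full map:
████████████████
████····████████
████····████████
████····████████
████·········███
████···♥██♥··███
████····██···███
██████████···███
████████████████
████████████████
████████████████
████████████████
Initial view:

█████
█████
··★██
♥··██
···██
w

█████
█████
··★·█
█♥··█
█···█

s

█████
····█
█♥★·█
█···█
█···█

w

█████
·····
██★··
██···
██···

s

·····
██♥··
██★··
██···
█████

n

█████
·····
██★··
██···
██···

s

·····
██♥··
██★··
██···
█████

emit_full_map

?██████
███████
·····██
██♥··██
██★··██
██···█?
█████??

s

██♥··
██···
██★··
█████
█████

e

█♥··█
█···█
█·★·█
█████
█████

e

♥··██
···██
··★██
█████
█████

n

···██
♥··██
··★██
···██
█████

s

♥··██
···██
··★██
█████
█████

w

█♥··█
█···█
█·★·█
█████
█████

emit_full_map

?██████
███████
·····██
██♥··██
██···██
██·★·██
███████
███████

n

····█
█♥··█
█·★·█
█···█
█████

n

█████
····█
█♥★·█
█···█
█···█

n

█████
█████
··★·█
█♥··█
█···█

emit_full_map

?██████
███████
···★·██
██♥··██
██···██
██···██
███████
███████


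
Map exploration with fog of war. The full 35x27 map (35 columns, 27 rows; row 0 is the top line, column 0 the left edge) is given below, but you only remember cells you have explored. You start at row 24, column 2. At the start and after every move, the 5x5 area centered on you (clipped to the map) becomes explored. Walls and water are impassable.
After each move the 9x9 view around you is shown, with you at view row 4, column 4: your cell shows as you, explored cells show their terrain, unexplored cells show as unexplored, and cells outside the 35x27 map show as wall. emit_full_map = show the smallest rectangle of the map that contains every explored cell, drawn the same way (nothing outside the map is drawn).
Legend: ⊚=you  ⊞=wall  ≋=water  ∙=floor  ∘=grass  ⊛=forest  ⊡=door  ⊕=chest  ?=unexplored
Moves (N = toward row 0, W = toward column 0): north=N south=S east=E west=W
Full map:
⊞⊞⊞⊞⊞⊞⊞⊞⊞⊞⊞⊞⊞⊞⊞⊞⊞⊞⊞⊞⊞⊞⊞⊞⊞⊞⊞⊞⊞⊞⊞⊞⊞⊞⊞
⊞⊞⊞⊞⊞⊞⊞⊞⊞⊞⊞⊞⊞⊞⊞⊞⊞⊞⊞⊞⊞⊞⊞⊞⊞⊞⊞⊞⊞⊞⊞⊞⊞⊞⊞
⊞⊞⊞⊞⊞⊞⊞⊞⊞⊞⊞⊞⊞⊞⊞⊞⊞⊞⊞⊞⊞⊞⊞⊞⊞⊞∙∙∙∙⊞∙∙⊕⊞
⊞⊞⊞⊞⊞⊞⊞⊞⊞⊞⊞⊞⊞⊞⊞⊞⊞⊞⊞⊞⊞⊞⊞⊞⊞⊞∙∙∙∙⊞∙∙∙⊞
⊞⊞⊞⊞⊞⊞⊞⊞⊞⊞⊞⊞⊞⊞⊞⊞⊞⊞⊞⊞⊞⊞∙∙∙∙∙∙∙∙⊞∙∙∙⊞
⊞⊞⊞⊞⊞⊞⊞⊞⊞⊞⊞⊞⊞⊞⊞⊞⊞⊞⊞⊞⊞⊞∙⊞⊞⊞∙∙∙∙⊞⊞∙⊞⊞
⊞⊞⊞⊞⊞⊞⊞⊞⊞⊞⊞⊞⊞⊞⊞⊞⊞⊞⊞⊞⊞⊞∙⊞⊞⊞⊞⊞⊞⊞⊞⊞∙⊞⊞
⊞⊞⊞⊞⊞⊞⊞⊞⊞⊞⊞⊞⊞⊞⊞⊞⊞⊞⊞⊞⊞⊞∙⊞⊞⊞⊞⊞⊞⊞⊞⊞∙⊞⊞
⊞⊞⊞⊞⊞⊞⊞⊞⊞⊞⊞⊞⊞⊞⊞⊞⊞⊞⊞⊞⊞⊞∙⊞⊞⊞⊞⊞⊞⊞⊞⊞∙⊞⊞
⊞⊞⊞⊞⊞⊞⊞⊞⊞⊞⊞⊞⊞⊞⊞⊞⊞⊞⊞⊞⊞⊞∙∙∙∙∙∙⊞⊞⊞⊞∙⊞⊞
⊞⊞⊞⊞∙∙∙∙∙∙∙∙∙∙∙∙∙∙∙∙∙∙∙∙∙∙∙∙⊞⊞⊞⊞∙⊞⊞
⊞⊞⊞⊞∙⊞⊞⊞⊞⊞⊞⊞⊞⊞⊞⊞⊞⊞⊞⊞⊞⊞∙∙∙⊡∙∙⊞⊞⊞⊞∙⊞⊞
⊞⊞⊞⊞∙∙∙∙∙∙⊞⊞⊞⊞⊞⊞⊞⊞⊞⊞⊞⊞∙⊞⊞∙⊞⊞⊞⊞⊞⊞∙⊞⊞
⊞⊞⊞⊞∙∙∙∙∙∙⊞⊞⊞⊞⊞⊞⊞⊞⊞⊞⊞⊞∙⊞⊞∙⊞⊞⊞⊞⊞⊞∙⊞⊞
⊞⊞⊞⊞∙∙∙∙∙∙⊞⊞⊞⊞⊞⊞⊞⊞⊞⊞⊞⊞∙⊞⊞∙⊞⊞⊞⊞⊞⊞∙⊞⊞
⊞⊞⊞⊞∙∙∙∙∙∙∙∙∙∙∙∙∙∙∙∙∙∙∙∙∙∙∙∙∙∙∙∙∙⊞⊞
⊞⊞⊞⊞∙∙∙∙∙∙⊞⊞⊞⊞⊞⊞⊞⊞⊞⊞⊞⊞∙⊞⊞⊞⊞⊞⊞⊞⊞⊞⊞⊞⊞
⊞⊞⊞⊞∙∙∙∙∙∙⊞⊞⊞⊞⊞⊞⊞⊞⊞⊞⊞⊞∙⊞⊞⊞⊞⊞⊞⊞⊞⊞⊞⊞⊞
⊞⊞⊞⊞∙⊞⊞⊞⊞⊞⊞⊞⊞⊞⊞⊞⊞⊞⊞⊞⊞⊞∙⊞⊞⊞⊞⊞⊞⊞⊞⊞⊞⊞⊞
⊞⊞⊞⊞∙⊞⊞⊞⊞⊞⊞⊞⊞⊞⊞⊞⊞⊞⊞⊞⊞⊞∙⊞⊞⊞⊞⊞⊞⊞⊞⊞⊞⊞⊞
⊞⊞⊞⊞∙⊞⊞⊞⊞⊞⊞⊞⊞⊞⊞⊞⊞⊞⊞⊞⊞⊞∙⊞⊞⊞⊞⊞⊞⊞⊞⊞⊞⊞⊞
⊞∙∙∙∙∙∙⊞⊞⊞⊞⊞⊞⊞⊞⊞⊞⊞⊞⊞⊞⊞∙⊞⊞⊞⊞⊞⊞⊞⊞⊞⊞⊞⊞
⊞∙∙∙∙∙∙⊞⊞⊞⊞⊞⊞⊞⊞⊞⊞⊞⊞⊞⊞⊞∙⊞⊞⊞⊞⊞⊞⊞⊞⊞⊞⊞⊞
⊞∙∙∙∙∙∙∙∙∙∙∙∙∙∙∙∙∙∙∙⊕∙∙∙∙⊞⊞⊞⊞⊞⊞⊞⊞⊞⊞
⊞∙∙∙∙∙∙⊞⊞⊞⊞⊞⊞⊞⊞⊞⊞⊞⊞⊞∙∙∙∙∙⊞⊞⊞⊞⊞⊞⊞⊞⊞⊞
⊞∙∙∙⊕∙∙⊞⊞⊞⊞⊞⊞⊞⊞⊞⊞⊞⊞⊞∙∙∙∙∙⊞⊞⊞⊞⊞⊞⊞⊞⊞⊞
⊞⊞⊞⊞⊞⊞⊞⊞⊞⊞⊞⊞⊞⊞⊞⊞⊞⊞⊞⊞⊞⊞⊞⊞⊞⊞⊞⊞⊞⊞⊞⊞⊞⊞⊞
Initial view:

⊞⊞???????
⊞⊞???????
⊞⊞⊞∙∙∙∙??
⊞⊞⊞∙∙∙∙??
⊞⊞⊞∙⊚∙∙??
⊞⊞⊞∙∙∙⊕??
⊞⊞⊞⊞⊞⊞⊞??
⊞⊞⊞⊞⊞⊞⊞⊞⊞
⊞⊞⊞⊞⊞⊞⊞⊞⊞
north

⊞⊞???????
⊞⊞???????
⊞⊞⊞∙∙∙∙??
⊞⊞⊞∙∙∙∙??
⊞⊞⊞∙⊚∙∙??
⊞⊞⊞∙∙∙∙??
⊞⊞⊞∙∙∙⊕??
⊞⊞⊞⊞⊞⊞⊞??
⊞⊞⊞⊞⊞⊞⊞⊞⊞

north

⊞⊞???????
⊞⊞???????
⊞⊞⊞⊞⊞⊞∙??
⊞⊞⊞∙∙∙∙??
⊞⊞⊞∙⊚∙∙??
⊞⊞⊞∙∙∙∙??
⊞⊞⊞∙∙∙∙??
⊞⊞⊞∙∙∙⊕??
⊞⊞⊞⊞⊞⊞⊞??

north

⊞⊞???????
⊞⊞???????
⊞⊞⊞⊞⊞⊞∙??
⊞⊞⊞⊞⊞⊞∙??
⊞⊞⊞∙⊚∙∙??
⊞⊞⊞∙∙∙∙??
⊞⊞⊞∙∙∙∙??
⊞⊞⊞∙∙∙∙??
⊞⊞⊞∙∙∙⊕??

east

⊞????????
⊞????????
⊞⊞⊞⊞⊞∙⊞??
⊞⊞⊞⊞⊞∙⊞??
⊞⊞∙∙⊚∙∙??
⊞⊞∙∙∙∙∙??
⊞⊞∙∙∙∙∙??
⊞⊞∙∙∙∙???
⊞⊞∙∙∙⊕???

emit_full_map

⊞⊞⊞⊞∙⊞
⊞⊞⊞⊞∙⊞
⊞∙∙⊚∙∙
⊞∙∙∙∙∙
⊞∙∙∙∙∙
⊞∙∙∙∙?
⊞∙∙∙⊕?
⊞⊞⊞⊞⊞?

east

?????????
?????????
⊞⊞⊞⊞∙⊞⊞??
⊞⊞⊞⊞∙⊞⊞??
⊞∙∙∙⊚∙∙??
⊞∙∙∙∙∙∙??
⊞∙∙∙∙∙∙??
⊞∙∙∙∙????
⊞∙∙∙⊕????

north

?????????
?????????
??⊞⊞∙⊞⊞??
⊞⊞⊞⊞∙⊞⊞??
⊞⊞⊞⊞⊚⊞⊞??
⊞∙∙∙∙∙∙??
⊞∙∙∙∙∙∙??
⊞∙∙∙∙∙∙??
⊞∙∙∙∙????

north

?????????
?????????
??⊞⊞∙∙∙??
??⊞⊞∙⊞⊞??
⊞⊞⊞⊞⊚⊞⊞??
⊞⊞⊞⊞∙⊞⊞??
⊞∙∙∙∙∙∙??
⊞∙∙∙∙∙∙??
⊞∙∙∙∙∙∙??

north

?????????
?????????
??⊞⊞∙∙∙??
??⊞⊞∙∙∙??
??⊞⊞⊚⊞⊞??
⊞⊞⊞⊞∙⊞⊞??
⊞⊞⊞⊞∙⊞⊞??
⊞∙∙∙∙∙∙??
⊞∙∙∙∙∙∙??

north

?????????
?????????
??⊞⊞∙∙∙??
??⊞⊞∙∙∙??
??⊞⊞⊚∙∙??
??⊞⊞∙⊞⊞??
⊞⊞⊞⊞∙⊞⊞??
⊞⊞⊞⊞∙⊞⊞??
⊞∙∙∙∙∙∙??

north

?????????
?????????
??⊞⊞∙∙∙??
??⊞⊞∙∙∙??
??⊞⊞⊚∙∙??
??⊞⊞∙∙∙??
??⊞⊞∙⊞⊞??
⊞⊞⊞⊞∙⊞⊞??
⊞⊞⊞⊞∙⊞⊞??

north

?????????
?????????
??⊞⊞∙∙∙??
??⊞⊞∙∙∙??
??⊞⊞⊚∙∙??
??⊞⊞∙∙∙??
??⊞⊞∙∙∙??
??⊞⊞∙⊞⊞??
⊞⊞⊞⊞∙⊞⊞??

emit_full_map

??⊞⊞∙∙∙
??⊞⊞∙∙∙
??⊞⊞⊚∙∙
??⊞⊞∙∙∙
??⊞⊞∙∙∙
??⊞⊞∙⊞⊞
⊞⊞⊞⊞∙⊞⊞
⊞⊞⊞⊞∙⊞⊞
⊞∙∙∙∙∙∙
⊞∙∙∙∙∙∙
⊞∙∙∙∙∙∙
⊞∙∙∙∙??
⊞∙∙∙⊕??
⊞⊞⊞⊞⊞??

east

?????????
?????????
?⊞⊞∙∙∙∙??
?⊞⊞∙∙∙∙??
?⊞⊞∙⊚∙∙??
?⊞⊞∙∙∙∙??
?⊞⊞∙∙∙∙??
?⊞⊞∙⊞⊞???
⊞⊞⊞∙⊞⊞???

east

?????????
?????????
⊞⊞∙∙∙∙∙??
⊞⊞∙∙∙∙∙??
⊞⊞∙∙⊚∙∙??
⊞⊞∙∙∙∙∙??
⊞⊞∙∙∙∙∙??
⊞⊞∙⊞⊞????
⊞⊞∙⊞⊞????

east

?????????
?????????
⊞∙∙∙∙∙∙??
⊞∙∙∙∙∙∙??
⊞∙∙∙⊚∙∙??
⊞∙∙∙∙∙∙??
⊞∙∙∙∙∙∙??
⊞∙⊞⊞?????
⊞∙⊞⊞?????

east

?????????
?????????
∙∙∙∙∙∙⊞??
∙∙∙∙∙∙⊞??
∙∙∙∙⊚∙∙??
∙∙∙∙∙∙⊞??
∙∙∙∙∙∙⊞??
∙⊞⊞??????
∙⊞⊞??????

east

?????????
?????????
∙∙∙∙∙⊞⊞??
∙∙∙∙∙⊞⊞??
∙∙∙∙⊚∙∙??
∙∙∙∙∙⊞⊞??
∙∙∙∙∙⊞⊞??
⊞⊞???????
⊞⊞???????

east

?????????
?????????
∙∙∙∙⊞⊞⊞??
∙∙∙∙⊞⊞⊞??
∙∙∙∙⊚∙∙??
∙∙∙∙⊞⊞⊞??
∙∙∙∙⊞⊞⊞??
⊞????????
⊞????????

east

?????????
?????????
∙∙∙⊞⊞⊞⊞??
∙∙∙⊞⊞⊞⊞??
∙∙∙∙⊚∙∙??
∙∙∙⊞⊞⊞⊞??
∙∙∙⊞⊞⊞⊞??
?????????
?????????

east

?????????
?????????
∙∙⊞⊞⊞⊞⊞??
∙∙⊞⊞⊞⊞⊞??
∙∙∙∙⊚∙∙??
∙∙⊞⊞⊞⊞⊞??
∙∙⊞⊞⊞⊞⊞??
?????????
?????????

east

?????????
?????????
∙⊞⊞⊞⊞⊞⊞??
∙⊞⊞⊞⊞⊞⊞??
∙∙∙∙⊚∙∙??
∙⊞⊞⊞⊞⊞⊞??
∙⊞⊞⊞⊞⊞⊞??
?????????
?????????

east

?????????
?????????
⊞⊞⊞⊞⊞⊞⊞??
⊞⊞⊞⊞⊞⊞⊞??
∙∙∙∙⊚∙∙??
⊞⊞⊞⊞⊞⊞⊞??
⊞⊞⊞⊞⊞⊞⊞??
?????????
?????????

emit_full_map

??⊞⊞∙∙∙∙∙∙⊞⊞⊞⊞⊞⊞⊞
??⊞⊞∙∙∙∙∙∙⊞⊞⊞⊞⊞⊞⊞
??⊞⊞∙∙∙∙∙∙∙∙∙∙⊚∙∙
??⊞⊞∙∙∙∙∙∙⊞⊞⊞⊞⊞⊞⊞
??⊞⊞∙∙∙∙∙∙⊞⊞⊞⊞⊞⊞⊞
??⊞⊞∙⊞⊞??????????
⊞⊞⊞⊞∙⊞⊞??????????
⊞⊞⊞⊞∙⊞⊞??????????
⊞∙∙∙∙∙∙??????????
⊞∙∙∙∙∙∙??????????
⊞∙∙∙∙∙∙??????????
⊞∙∙∙∙????????????
⊞∙∙∙⊕????????????
⊞⊞⊞⊞⊞????????????


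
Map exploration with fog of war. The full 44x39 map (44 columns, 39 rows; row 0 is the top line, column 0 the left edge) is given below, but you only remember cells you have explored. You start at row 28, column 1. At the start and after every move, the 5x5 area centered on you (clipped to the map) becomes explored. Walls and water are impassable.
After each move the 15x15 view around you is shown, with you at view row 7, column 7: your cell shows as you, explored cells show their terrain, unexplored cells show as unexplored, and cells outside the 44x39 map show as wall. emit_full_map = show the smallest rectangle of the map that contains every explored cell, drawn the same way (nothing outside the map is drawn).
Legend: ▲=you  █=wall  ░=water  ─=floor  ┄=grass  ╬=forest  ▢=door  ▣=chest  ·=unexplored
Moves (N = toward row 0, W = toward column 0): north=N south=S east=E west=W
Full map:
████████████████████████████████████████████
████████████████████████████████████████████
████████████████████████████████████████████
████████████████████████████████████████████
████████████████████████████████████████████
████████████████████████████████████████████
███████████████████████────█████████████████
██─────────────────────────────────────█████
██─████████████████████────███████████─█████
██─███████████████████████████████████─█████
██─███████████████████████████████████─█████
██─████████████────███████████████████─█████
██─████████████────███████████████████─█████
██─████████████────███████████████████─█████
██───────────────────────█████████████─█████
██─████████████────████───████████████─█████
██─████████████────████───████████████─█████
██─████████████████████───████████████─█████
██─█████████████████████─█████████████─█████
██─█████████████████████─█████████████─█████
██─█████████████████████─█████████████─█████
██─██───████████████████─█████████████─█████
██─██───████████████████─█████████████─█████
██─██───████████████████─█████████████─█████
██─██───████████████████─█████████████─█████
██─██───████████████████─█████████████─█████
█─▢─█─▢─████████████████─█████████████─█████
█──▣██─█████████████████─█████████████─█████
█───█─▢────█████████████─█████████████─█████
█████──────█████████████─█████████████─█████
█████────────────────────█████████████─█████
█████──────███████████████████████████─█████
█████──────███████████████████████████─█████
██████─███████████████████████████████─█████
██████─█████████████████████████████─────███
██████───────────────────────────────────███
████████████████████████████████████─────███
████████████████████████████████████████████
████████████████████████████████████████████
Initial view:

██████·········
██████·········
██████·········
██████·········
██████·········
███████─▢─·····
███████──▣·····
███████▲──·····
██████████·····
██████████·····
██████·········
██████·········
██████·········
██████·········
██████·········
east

█████··········
█████··········
█████··········
█████··········
█████··········
██████─▢─█·····
██████──▣█·····
██████─▲─█·····
██████████·····
██████████·····
█████··········
█████··········
█████··········
█████··········
█████··········

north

█████··········
█████··········
█████··········
█████··········
█████··········
███████─██·····
██████─▢─█·····
██████─▲▣█·····
██████───█·····
██████████·····
██████████·····
█████··········
█████··········
█████··········
█████··········

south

█████··········
█████··········
█████··········
█████··········
███████─██·····
██████─▢─█·····
██████──▣█·····
██████─▲─█·····
██████████·····
██████████·····
█████··········
█████··········
█████··········
█████··········
█████··········

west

██████·········
██████·········
██████·········
██████·········
████████─██····
███████─▢─█····
███████──▣█····
███████▲──█····
███████████····
███████████····
██████·········
██████·········
██████·········
██████·········
██████·········

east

█████··········
█████··········
█████··········
█████··········
███████─██·····
██████─▢─█·····
██████──▣█·····
██████─▲─█·····
██████████·····
██████████·····
█████··········
█████··········
█████··········
█████··········
█████··········

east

████···········
████···········
████···········
████···········
██████─██······
█████─▢─█─·····
█████──▣██·····
█████──▲█─·····
█████████─·····
█████████─·····
████···········
████···········
████···········
████···········
████···········

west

█████··········
█████··········
█████··········
█████··········
███████─██·····
██████─▢─█─····
██████──▣██····
██████─▲─█─····
██████████─····
██████████─····
█████··········
█████··········
█████··········
█████··········
█████··········

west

██████·········
██████·········
██████·········
██████·········
████████─██····
███████─▢─█─···
███████──▣██···
███████▲──█─···
███████████─···
███████████─···
██████·········
██████·········
██████·········
██████·········
██████·········

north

██████·········
██████·········
██████·········
██████·········
██████·········
████████─██····
███████─▢─█─···
███████▲─▣██···
███████───█─···
███████████─···
███████████─···
██████·········
██████·········
██████·········
██████·········

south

██████·········
██████·········
██████·········
██████·········
████████─██····
███████─▢─█─···
███████──▣██···
███████▲──█─···
███████████─···
███████████─···
██████·········
██████·········
██████·········
██████·········
██████·········

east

█████··········
█████··········
█████··········
█████··········
███████─██·····
██████─▢─█─····
██████──▣██····
██████─▲─█─····
██████████─····
██████████─····
█████··········
█████··········
█████··········
█████··········
█████··········

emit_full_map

██─██·
█─▢─█─
█──▣██
█─▲─█─
█████─
█████─

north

█████··········
█████··········
█████··········
█████··········
█████··········
███████─██·····
██████─▢─█─····
██████─▲▣██····
██████───█─····
██████████─····
██████████─····
█████··········
█████··········
█████··········
█████··········

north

█████··········
█████··········
█████··········
█████··········
█████··········
███████─██·····
███████─██·····
██████─▲─█─····
██████──▣██····
██████───█─····
██████████─····
██████████─····
█████··········
█████··········
█████··········

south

█████··········
█████··········
█████··········
█████··········
███████─██·····
███████─██·····
██████─▢─█─····
██████─▲▣██····
██████───█─····
██████████─····
██████████─····
█████··········
█████··········
█████··········
█████··········

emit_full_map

██─██·
██─██·
█─▢─█─
█─▲▣██
█───█─
█████─
█████─
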